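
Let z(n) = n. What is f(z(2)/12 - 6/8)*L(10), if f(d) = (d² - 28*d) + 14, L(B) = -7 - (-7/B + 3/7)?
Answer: -99067/480 ≈ -206.39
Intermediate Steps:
L(B) = -52/7 + 7/B (L(B) = -7 - (-7/B + 3*(⅐)) = -7 - (-7/B + 3/7) = -7 - (3/7 - 7/B) = -7 + (-3/7 + 7/B) = -52/7 + 7/B)
f(d) = 14 + d² - 28*d
f(z(2)/12 - 6/8)*L(10) = (14 + (2/12 - 6/8)² - 28*(2/12 - 6/8))*(-52/7 + 7/10) = (14 + (2*(1/12) - 6*⅛)² - 28*(2*(1/12) - 6*⅛))*(-52/7 + 7*(⅒)) = (14 + (⅙ - ¾)² - 28*(⅙ - ¾))*(-52/7 + 7/10) = (14 + (-7/12)² - 28*(-7/12))*(-471/70) = (14 + 49/144 + 49/3)*(-471/70) = (4417/144)*(-471/70) = -99067/480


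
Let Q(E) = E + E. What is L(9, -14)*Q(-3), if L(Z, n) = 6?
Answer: -36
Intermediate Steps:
Q(E) = 2*E
L(9, -14)*Q(-3) = 6*(2*(-3)) = 6*(-6) = -36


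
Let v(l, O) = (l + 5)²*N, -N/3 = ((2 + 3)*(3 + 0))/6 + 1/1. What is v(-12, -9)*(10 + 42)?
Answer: -26754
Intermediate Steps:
N = -21/2 (N = -3*(((2 + 3)*(3 + 0))/6 + 1/1) = -3*((5*3)*(⅙) + 1*1) = -3*(15*(⅙) + 1) = -3*(5/2 + 1) = -3*7/2 = -21/2 ≈ -10.500)
v(l, O) = -21*(5 + l)²/2 (v(l, O) = (l + 5)²*(-21/2) = (5 + l)²*(-21/2) = -21*(5 + l)²/2)
v(-12, -9)*(10 + 42) = (-21*(5 - 12)²/2)*(10 + 42) = -21/2*(-7)²*52 = -21/2*49*52 = -1029/2*52 = -26754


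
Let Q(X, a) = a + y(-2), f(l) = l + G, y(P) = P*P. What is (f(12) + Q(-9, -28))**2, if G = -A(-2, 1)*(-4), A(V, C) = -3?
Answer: 576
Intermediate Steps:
y(P) = P**2
G = -12 (G = -1*(-3)*(-4) = 3*(-4) = -12)
f(l) = -12 + l (f(l) = l - 12 = -12 + l)
Q(X, a) = 4 + a (Q(X, a) = a + (-2)**2 = a + 4 = 4 + a)
(f(12) + Q(-9, -28))**2 = ((-12 + 12) + (4 - 28))**2 = (0 - 24)**2 = (-24)**2 = 576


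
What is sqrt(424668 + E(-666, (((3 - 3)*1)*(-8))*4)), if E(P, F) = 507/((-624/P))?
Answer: 11*sqrt(56226)/4 ≈ 652.08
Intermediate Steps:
E(P, F) = -13*P/16 (E(P, F) = 507*(-P/624) = -13*P/16)
sqrt(424668 + E(-666, (((3 - 3)*1)*(-8))*4)) = sqrt(424668 - 13/16*(-666)) = sqrt(424668 + 4329/8) = sqrt(3401673/8) = 11*sqrt(56226)/4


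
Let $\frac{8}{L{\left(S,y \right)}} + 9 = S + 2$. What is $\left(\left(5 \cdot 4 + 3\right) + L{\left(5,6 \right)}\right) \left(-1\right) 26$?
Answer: $-494$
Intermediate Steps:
$L{\left(S,y \right)} = \frac{8}{-7 + S}$ ($L{\left(S,y \right)} = \frac{8}{-9 + \left(S + 2\right)} = \frac{8}{-9 + \left(2 + S\right)} = \frac{8}{-7 + S}$)
$\left(\left(5 \cdot 4 + 3\right) + L{\left(5,6 \right)}\right) \left(-1\right) 26 = \left(\left(5 \cdot 4 + 3\right) + \frac{8}{-7 + 5}\right) \left(-1\right) 26 = \left(\left(20 + 3\right) + \frac{8}{-2}\right) \left(-1\right) 26 = \left(23 + 8 \left(- \frac{1}{2}\right)\right) \left(-1\right) 26 = \left(23 - 4\right) \left(-1\right) 26 = 19 \left(-1\right) 26 = \left(-19\right) 26 = -494$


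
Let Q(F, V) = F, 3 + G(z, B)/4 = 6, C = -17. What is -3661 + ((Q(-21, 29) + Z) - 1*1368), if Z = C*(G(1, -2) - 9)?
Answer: -5101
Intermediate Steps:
G(z, B) = 12 (G(z, B) = -12 + 4*6 = -12 + 24 = 12)
Z = -51 (Z = -17*(12 - 9) = -17*3 = -51)
-3661 + ((Q(-21, 29) + Z) - 1*1368) = -3661 + ((-21 - 51) - 1*1368) = -3661 + (-72 - 1368) = -3661 - 1440 = -5101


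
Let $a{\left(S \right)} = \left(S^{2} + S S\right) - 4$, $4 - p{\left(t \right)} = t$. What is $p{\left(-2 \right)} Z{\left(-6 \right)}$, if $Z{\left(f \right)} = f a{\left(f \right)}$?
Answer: $-2448$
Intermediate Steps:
$p{\left(t \right)} = 4 - t$
$a{\left(S \right)} = -4 + 2 S^{2}$ ($a{\left(S \right)} = \left(S^{2} + S^{2}\right) - 4 = 2 S^{2} - 4 = -4 + 2 S^{2}$)
$Z{\left(f \right)} = f \left(-4 + 2 f^{2}\right)$
$p{\left(-2 \right)} Z{\left(-6 \right)} = \left(4 - -2\right) 2 \left(-6\right) \left(-2 + \left(-6\right)^{2}\right) = \left(4 + 2\right) 2 \left(-6\right) \left(-2 + 36\right) = 6 \cdot 2 \left(-6\right) 34 = 6 \left(-408\right) = -2448$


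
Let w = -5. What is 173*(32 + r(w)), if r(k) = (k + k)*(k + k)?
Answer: 22836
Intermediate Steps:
r(k) = 4*k² (r(k) = (2*k)*(2*k) = 4*k²)
173*(32 + r(w)) = 173*(32 + 4*(-5)²) = 173*(32 + 4*25) = 173*(32 + 100) = 173*132 = 22836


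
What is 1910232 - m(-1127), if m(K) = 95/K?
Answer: 2152831559/1127 ≈ 1.9102e+6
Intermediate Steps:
1910232 - m(-1127) = 1910232 - 95/(-1127) = 1910232 - 95*(-1)/1127 = 1910232 - 1*(-95/1127) = 1910232 + 95/1127 = 2152831559/1127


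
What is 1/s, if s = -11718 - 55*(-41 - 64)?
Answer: -1/5943 ≈ -0.00016827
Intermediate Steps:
s = -5943 (s = -11718 - 55*(-105) = -11718 - 1*(-5775) = -11718 + 5775 = -5943)
1/s = 1/(-5943) = -1/5943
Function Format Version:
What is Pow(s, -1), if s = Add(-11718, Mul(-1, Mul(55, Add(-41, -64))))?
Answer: Rational(-1, 5943) ≈ -0.00016827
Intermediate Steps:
s = -5943 (s = Add(-11718, Mul(-1, Mul(55, -105))) = Add(-11718, Mul(-1, -5775)) = Add(-11718, 5775) = -5943)
Pow(s, -1) = Pow(-5943, -1) = Rational(-1, 5943)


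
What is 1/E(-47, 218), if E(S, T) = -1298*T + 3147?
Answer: -1/279817 ≈ -3.5738e-6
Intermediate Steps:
E(S, T) = 3147 - 1298*T
1/E(-47, 218) = 1/(3147 - 1298*218) = 1/(3147 - 282964) = 1/(-279817) = -1/279817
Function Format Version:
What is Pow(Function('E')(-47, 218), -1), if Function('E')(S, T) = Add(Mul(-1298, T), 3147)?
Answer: Rational(-1, 279817) ≈ -3.5738e-6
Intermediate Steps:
Function('E')(S, T) = Add(3147, Mul(-1298, T))
Pow(Function('E')(-47, 218), -1) = Pow(Add(3147, Mul(-1298, 218)), -1) = Pow(Add(3147, -282964), -1) = Pow(-279817, -1) = Rational(-1, 279817)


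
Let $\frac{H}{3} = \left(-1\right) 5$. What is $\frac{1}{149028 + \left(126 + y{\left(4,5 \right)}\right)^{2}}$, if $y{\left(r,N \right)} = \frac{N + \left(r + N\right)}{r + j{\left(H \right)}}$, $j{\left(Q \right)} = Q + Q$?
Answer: $\frac{169}{27845893} \approx 6.0691 \cdot 10^{-6}$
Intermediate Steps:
$H = -15$ ($H = 3 \left(\left(-1\right) 5\right) = 3 \left(-5\right) = -15$)
$j{\left(Q \right)} = 2 Q$
$y{\left(r,N \right)} = \frac{r + 2 N}{-30 + r}$ ($y{\left(r,N \right)} = \frac{N + \left(r + N\right)}{r + 2 \left(-15\right)} = \frac{N + \left(N + r\right)}{r - 30} = \frac{r + 2 N}{-30 + r}$)
$\frac{1}{149028 + \left(126 + y{\left(4,5 \right)}\right)^{2}} = \frac{1}{149028 + \left(126 + \frac{4 + 2 \cdot 5}{-30 + 4}\right)^{2}} = \frac{1}{149028 + \left(126 + \frac{4 + 10}{-26}\right)^{2}} = \frac{1}{149028 + \left(126 - \frac{7}{13}\right)^{2}} = \frac{1}{149028 + \left(\frac{1631}{13}\right)^{2}} = \frac{1}{149028 + \frac{2660161}{169}} = \frac{1}{\frac{27845893}{169}} = \frac{169}{27845893}$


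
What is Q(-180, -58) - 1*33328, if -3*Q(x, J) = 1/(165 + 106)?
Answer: -27095665/813 ≈ -33328.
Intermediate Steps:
Q(x, J) = -1/813 (Q(x, J) = -1/(3*(165 + 106)) = -⅓/271 = -⅓*1/271 = -1/813)
Q(-180, -58) - 1*33328 = -1/813 - 1*33328 = -1/813 - 33328 = -27095665/813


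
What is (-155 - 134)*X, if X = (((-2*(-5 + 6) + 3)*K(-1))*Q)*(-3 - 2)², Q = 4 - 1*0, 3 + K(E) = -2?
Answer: 144500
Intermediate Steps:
K(E) = -5 (K(E) = -3 - 2 = -5)
Q = 4 (Q = 4 + 0 = 4)
X = -500 (X = (((-2*(-5 + 6) + 3)*(-5))*4)*(-3 - 2)² = (((-2*1 + 3)*(-5))*4)*(-5)² = (((-2 + 3)*(-5))*4)*25 = ((1*(-5))*4)*25 = -5*4*25 = -20*25 = -500)
(-155 - 134)*X = (-155 - 134)*(-500) = -289*(-500) = 144500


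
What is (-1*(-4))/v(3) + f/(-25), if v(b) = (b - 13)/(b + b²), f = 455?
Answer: -23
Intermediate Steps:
v(b) = (-13 + b)/(b + b²)
(-1*(-4))/v(3) + f/(-25) = (-1*(-4))/(((-13 + 3)/(3*(1 + 3)))) + 455/(-25) = 4/(((⅓)*(-10)/4)) + 455*(-1/25) = 4/(((⅓)*(¼)*(-10))) - 91/5 = 4/(-⅚) - 91/5 = 4*(-6/5) - 91/5 = -24/5 - 91/5 = -23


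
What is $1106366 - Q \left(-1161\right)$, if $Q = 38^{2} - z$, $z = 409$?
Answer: $2308001$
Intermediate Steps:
$Q = 1035$ ($Q = 38^{2} - 409 = 1444 - 409 = 1035$)
$1106366 - Q \left(-1161\right) = 1106366 - 1035 \left(-1161\right) = 1106366 - -1201635 = 1106366 + 1201635 = 2308001$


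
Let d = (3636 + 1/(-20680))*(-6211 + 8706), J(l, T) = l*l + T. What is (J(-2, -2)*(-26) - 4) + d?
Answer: 37520815405/4136 ≈ 9.0718e+6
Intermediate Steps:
J(l, T) = T + l**2 (J(l, T) = l**2 + T = T + l**2)
d = 37521047021/4136 (d = (3636 - 1/20680)*2495 = (75192479/20680)*2495 = 37521047021/4136 ≈ 9.0718e+6)
(J(-2, -2)*(-26) - 4) + d = ((-2 + (-2)**2)*(-26) - 4) + 37521047021/4136 = ((-2 + 4)*(-26) - 4) + 37521047021/4136 = (2*(-26) - 4) + 37521047021/4136 = (-52 - 4) + 37521047021/4136 = -56 + 37521047021/4136 = 37520815405/4136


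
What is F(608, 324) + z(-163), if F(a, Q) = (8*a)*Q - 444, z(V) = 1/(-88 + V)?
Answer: 395448491/251 ≈ 1.5755e+6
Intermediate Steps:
F(a, Q) = -444 + 8*Q*a (F(a, Q) = 8*Q*a - 444 = -444 + 8*Q*a)
F(608, 324) + z(-163) = (-444 + 8*324*608) + 1/(-88 - 163) = (-444 + 1575936) + 1/(-251) = 1575492 - 1/251 = 395448491/251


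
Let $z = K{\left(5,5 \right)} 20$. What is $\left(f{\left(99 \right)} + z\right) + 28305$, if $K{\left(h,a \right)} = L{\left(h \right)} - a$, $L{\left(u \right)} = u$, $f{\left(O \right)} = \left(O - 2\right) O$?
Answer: $37908$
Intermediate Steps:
$f{\left(O \right)} = O \left(-2 + O\right)$ ($f{\left(O \right)} = \left(-2 + O\right) O = O \left(-2 + O\right)$)
$K{\left(h,a \right)} = h - a$
$z = 0$ ($z = \left(5 - 5\right) 20 = 0 \cdot 20 = 0$)
$\left(f{\left(99 \right)} + z\right) + 28305 = \left(99 \left(-2 + 99\right) + 0\right) + 28305 = \left(99 \cdot 97 + 0\right) + 28305 = \left(9603 + 0\right) + 28305 = 9603 + 28305 = 37908$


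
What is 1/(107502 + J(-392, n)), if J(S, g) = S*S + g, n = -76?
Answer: 1/261090 ≈ 3.8301e-6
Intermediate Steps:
J(S, g) = g + S² (J(S, g) = S² + g = g + S²)
1/(107502 + J(-392, n)) = 1/(107502 + (-76 + (-392)²)) = 1/(107502 + (-76 + 153664)) = 1/(107502 + 153588) = 1/261090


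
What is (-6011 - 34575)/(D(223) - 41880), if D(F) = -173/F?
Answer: 9050678/9339413 ≈ 0.96908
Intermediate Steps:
(-6011 - 34575)/(D(223) - 41880) = (-6011 - 34575)/(-173/223 - 41880) = -40586/(-173*1/223 - 41880) = -40586/(-173/223 - 41880) = -40586/(-9339413/223) = -40586*(-223/9339413) = 9050678/9339413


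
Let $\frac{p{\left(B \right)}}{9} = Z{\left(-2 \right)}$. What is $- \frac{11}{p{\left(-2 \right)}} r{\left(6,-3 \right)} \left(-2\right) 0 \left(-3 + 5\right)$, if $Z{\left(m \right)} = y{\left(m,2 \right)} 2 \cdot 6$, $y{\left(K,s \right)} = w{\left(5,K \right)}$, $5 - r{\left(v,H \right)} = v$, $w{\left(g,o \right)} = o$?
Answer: $0$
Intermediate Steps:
$r{\left(v,H \right)} = 5 - v$
$y{\left(K,s \right)} = K$
$Z{\left(m \right)} = 12 m$ ($Z{\left(m \right)} = m 2 \cdot 6 = 2 m 6 = 12 m$)
$p{\left(B \right)} = -216$ ($p{\left(B \right)} = 9 \cdot 12 \left(-2\right) = 9 \left(-24\right) = -216$)
$- \frac{11}{p{\left(-2 \right)}} r{\left(6,-3 \right)} \left(-2\right) 0 \left(-3 + 5\right) = - \frac{11}{-216} \left(5 - 6\right) \left(-2\right) 0 \left(-3 + 5\right) = \left(-11\right) \left(- \frac{1}{216}\right) \left(5 - 6\right) \left(-2\right) 0 \cdot 2 = \frac{11 \left(-1\right) \left(-2\right) 0}{216} = \frac{11 \cdot 2 \cdot 0}{216} = \frac{11}{216} \cdot 0 = 0$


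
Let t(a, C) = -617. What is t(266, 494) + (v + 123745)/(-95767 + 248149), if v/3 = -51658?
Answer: -94050923/152382 ≈ -617.21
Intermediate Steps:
v = -154974 (v = 3*(-51658) = -154974)
t(266, 494) + (v + 123745)/(-95767 + 248149) = -617 + (-154974 + 123745)/(-95767 + 248149) = -617 - 31229/152382 = -94050923/152382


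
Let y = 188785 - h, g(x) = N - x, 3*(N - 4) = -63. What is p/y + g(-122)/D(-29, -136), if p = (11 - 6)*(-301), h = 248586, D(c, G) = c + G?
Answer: -57436/93973 ≈ -0.61120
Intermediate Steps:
N = -17 (N = 4 + (⅓)*(-63) = 4 - 21 = -17)
D(c, G) = G + c
g(x) = -17 - x
y = -59801 (y = 188785 - 1*248586 = 188785 - 248586 = -59801)
p = -1505 (p = 5*(-301) = -1505)
p/y + g(-122)/D(-29, -136) = -1505/(-59801) + (-17 - 1*(-122))/(-136 - 29) = -1505*(-1/59801) + (-17 + 122)/(-165) = 215/8543 + 105*(-1/165) = 215/8543 - 7/11 = -57436/93973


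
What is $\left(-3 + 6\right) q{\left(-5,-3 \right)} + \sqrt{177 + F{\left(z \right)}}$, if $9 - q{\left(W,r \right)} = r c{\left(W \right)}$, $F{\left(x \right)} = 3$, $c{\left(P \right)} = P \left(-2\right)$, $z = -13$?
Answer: $117 + 6 \sqrt{5} \approx 130.42$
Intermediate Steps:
$c{\left(P \right)} = - 2 P$
$q{\left(W,r \right)} = 9 + 2 W r$ ($q{\left(W,r \right)} = 9 - r \left(- 2 W\right) = 9 - - 2 W r = 9 + 2 W r$)
$\left(-3 + 6\right) q{\left(-5,-3 \right)} + \sqrt{177 + F{\left(z \right)}} = \left(-3 + 6\right) \left(9 + 2 \left(-5\right) \left(-3\right)\right) + \sqrt{177 + 3} = 3 \left(9 + 30\right) + \sqrt{180} = 3 \cdot 39 + 6 \sqrt{5} = 117 + 6 \sqrt{5}$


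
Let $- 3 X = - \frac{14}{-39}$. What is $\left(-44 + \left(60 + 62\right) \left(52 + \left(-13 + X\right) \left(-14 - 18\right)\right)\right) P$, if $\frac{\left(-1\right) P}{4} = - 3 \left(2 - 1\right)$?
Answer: $\frac{26918960}{39} \approx 6.9023 \cdot 10^{5}$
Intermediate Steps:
$X = - \frac{14}{117}$ ($X = - \frac{\left(-14\right) \frac{1}{-39}}{3} = - \frac{\left(-14\right) \left(- \frac{1}{39}\right)}{3} = \left(- \frac{1}{3}\right) \frac{14}{39} = - \frac{14}{117} \approx -0.11966$)
$P = 12$ ($P = - 4 \left(- 3 \left(2 - 1\right)\right) = - 4 \left(\left(-3\right) 1\right) = \left(-4\right) \left(-3\right) = 12$)
$\left(-44 + \left(60 + 62\right) \left(52 + \left(-13 + X\right) \left(-14 - 18\right)\right)\right) P = \left(-44 + \left(60 + 62\right) \left(52 + \left(-13 - \frac{14}{117}\right) \left(-14 - 18\right)\right)\right) 12 = \left(-44 + 122 \left(52 - - \frac{49120}{117}\right)\right) 12 = \left(-44 + 122 \left(52 + \frac{49120}{117}\right)\right) 12 = \left(-44 + 122 \cdot \frac{55204}{117}\right) 12 = \left(-44 + \frac{6734888}{117}\right) 12 = \frac{6729740}{117} \cdot 12 = \frac{26918960}{39}$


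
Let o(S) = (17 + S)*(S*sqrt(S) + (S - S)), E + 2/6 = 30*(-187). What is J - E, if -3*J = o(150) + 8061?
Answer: 8770/3 - 41750*sqrt(6) ≈ -99343.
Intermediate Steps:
E = -16831/3 (E = -1/3 + 30*(-187) = -1/3 - 5610 = -16831/3 ≈ -5610.3)
o(S) = S**(3/2)*(17 + S) (o(S) = (17 + S)*(S**(3/2) + 0) = (17 + S)*S**(3/2) = S**(3/2)*(17 + S))
J = -2687 - 41750*sqrt(6) (J = -(150**(3/2)*(17 + 150) + 8061)/3 = -((750*sqrt(6))*167 + 8061)/3 = -(125250*sqrt(6) + 8061)/3 = -(8061 + 125250*sqrt(6))/3 = -2687 - 41750*sqrt(6) ≈ -1.0495e+5)
J - E = (-2687 - 41750*sqrt(6)) - 1*(-16831/3) = (-2687 - 41750*sqrt(6)) + 16831/3 = 8770/3 - 41750*sqrt(6)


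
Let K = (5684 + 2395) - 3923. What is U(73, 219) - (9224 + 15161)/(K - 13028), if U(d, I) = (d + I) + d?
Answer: 3262665/8872 ≈ 367.75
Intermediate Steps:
K = 4156 (K = 8079 - 3923 = 4156)
U(d, I) = I + 2*d (U(d, I) = (I + d) + d = I + 2*d)
U(73, 219) - (9224 + 15161)/(K - 13028) = (219 + 2*73) - (9224 + 15161)/(4156 - 13028) = (219 + 146) - 24385/(-8872) = 365 - 24385*(-1)/8872 = 365 - 1*(-24385/8872) = 365 + 24385/8872 = 3262665/8872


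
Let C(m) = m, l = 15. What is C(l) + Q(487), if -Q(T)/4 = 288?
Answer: -1137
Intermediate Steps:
Q(T) = -1152 (Q(T) = -4*288 = -1152)
C(l) + Q(487) = 15 - 1152 = -1137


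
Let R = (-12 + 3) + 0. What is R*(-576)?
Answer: 5184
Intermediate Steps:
R = -9 (R = -9 + 0 = -9)
R*(-576) = -9*(-576) = 5184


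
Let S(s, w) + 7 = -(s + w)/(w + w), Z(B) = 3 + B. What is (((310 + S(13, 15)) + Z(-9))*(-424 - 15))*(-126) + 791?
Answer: 81887113/5 ≈ 1.6377e+7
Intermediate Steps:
S(s, w) = -7 - (s + w)/(2*w) (S(s, w) = -7 - (s + w)/(w + w) = -7 - (s + w)/(2*w))
(((310 + S(13, 15)) + Z(-9))*(-424 - 15))*(-126) + 791 = (((310 + (½)*(-1*13 - 15*15)/15) + (3 - 9))*(-424 - 15))*(-126) + 791 = (((310 + (½)*(1/15)*(-13 - 225)) - 6)*(-439))*(-126) + 791 = (((310 + (½)*(1/15)*(-238)) - 6)*(-439))*(-126) + 791 = (((310 - 119/15) - 6)*(-439))*(-126) + 791 = ((4531/15 - 6)*(-439))*(-126) + 791 = ((4441/15)*(-439))*(-126) + 791 = -1949599/15*(-126) + 791 = 81883158/5 + 791 = 81887113/5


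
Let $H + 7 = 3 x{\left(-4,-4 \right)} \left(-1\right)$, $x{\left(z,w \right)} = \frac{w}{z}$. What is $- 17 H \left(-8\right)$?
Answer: $-1360$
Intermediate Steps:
$H = -10$ ($H = -7 + 3 \left(- \frac{4}{-4}\right) \left(-1\right) = -7 + 3 \left(\left(-4\right) \left(- \frac{1}{4}\right)\right) \left(-1\right) = -7 + 3 \cdot 1 \left(-1\right) = -7 + 3 \left(-1\right) = -7 - 3 = -10$)
$- 17 H \left(-8\right) = \left(-17\right) \left(-10\right) \left(-8\right) = 170 \left(-8\right) = -1360$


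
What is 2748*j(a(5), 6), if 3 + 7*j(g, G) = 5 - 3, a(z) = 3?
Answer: -2748/7 ≈ -392.57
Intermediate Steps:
j(g, G) = -⅐ (j(g, G) = -3/7 + (5 - 3)/7 = -3/7 + (⅐)*2 = -3/7 + 2/7 = -⅐)
2748*j(a(5), 6) = 2748*(-⅐) = -2748/7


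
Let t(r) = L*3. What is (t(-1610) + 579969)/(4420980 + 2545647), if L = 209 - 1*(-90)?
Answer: 193622/2322209 ≈ 0.083378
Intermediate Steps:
L = 299 (L = 209 + 90 = 299)
t(r) = 897 (t(r) = 299*3 = 897)
(t(-1610) + 579969)/(4420980 + 2545647) = (897 + 579969)/(4420980 + 2545647) = 580866/6966627 = 580866*(1/6966627) = 193622/2322209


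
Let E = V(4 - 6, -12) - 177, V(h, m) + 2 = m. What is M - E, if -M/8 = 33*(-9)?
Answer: 2567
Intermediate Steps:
V(h, m) = -2 + m
E = -191 (E = (-2 - 12) - 177 = -14 - 177 = -191)
M = 2376 (M = -264*(-9) = -8*(-297) = 2376)
M - E = 2376 - 1*(-191) = 2376 + 191 = 2567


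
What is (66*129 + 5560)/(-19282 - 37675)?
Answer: -14074/56957 ≈ -0.24710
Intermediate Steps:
(66*129 + 5560)/(-19282 - 37675) = (8514 + 5560)/(-56957) = 14074*(-1/56957) = -14074/56957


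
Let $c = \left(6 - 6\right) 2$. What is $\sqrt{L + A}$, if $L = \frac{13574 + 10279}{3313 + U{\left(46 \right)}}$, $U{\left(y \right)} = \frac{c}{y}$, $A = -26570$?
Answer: $\frac{i \sqrt{291552471341}}{3313} \approx 162.98 i$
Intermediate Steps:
$c = 0$ ($c = 0 \cdot 2 = 0$)
$U{\left(y \right)} = 0$ ($U{\left(y \right)} = \frac{0}{y} = 0$)
$L = \frac{23853}{3313}$ ($L = \frac{13574 + 10279}{3313 + 0} = \frac{23853}{3313} \approx 7.1998$)
$\sqrt{L + A} = \sqrt{\frac{23853}{3313} - 26570} = \sqrt{- \frac{88002557}{3313}} = \frac{i \sqrt{291552471341}}{3313}$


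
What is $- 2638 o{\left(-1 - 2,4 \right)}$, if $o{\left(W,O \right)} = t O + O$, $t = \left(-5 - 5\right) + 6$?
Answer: $31656$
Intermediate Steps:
$t = -4$ ($t = -10 + 6 = -4$)
$o{\left(W,O \right)} = - 3 O$ ($o{\left(W,O \right)} = - 4 O + O = - 3 O$)
$- 2638 o{\left(-1 - 2,4 \right)} = - 2638 \left(\left(-3\right) 4\right) = \left(-2638\right) \left(-12\right) = 31656$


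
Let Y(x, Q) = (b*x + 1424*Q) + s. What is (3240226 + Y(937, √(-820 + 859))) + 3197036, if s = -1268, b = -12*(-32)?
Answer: 6795802 + 1424*√39 ≈ 6.8047e+6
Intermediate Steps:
b = 384
Y(x, Q) = -1268 + 384*x + 1424*Q (Y(x, Q) = (384*x + 1424*Q) - 1268 = -1268 + 384*x + 1424*Q)
(3240226 + Y(937, √(-820 + 859))) + 3197036 = (3240226 + (-1268 + 384*937 + 1424*√(-820 + 859))) + 3197036 = (3240226 + (-1268 + 359808 + 1424*√39)) + 3197036 = (3240226 + (358540 + 1424*√39)) + 3197036 = (3598766 + 1424*√39) + 3197036 = 6795802 + 1424*√39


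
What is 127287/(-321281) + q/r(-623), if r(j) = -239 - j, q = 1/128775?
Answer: -62319712019/157299177600 ≈ -0.39619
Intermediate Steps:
q = 1/128775 ≈ 7.7655e-6
127287/(-321281) + q/r(-623) = 127287/(-321281) + 1/(128775*(-239 - 1*(-623))) = 127287*(-1/321281) + 1/(128775*(-239 + 623)) = -127287/321281 + (1/128775)/384 = -127287/321281 + (1/128775)*(1/384) = -127287/321281 + 1/49449600 = -62319712019/157299177600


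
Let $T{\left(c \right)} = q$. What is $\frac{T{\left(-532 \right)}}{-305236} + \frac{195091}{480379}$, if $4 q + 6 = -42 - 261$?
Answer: $\frac{238343623015}{586515857776} \approx 0.40637$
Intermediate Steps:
$q = - \frac{309}{4}$ ($q = - \frac{3}{2} + \frac{-42 - 261}{4} = - \frac{3}{2} + \frac{1}{4} \left(-303\right) = - \frac{3}{2} - \frac{303}{4} = - \frac{309}{4} \approx -77.25$)
$T{\left(c \right)} = - \frac{309}{4}$
$\frac{T{\left(-532 \right)}}{-305236} + \frac{195091}{480379} = - \frac{309}{4 \left(-305236\right)} + \frac{195091}{480379} = \left(- \frac{309}{4}\right) \left(- \frac{1}{305236}\right) + 195091 \cdot \frac{1}{480379} = \frac{309}{1220944} + \frac{195091}{480379} = \frac{238343623015}{586515857776}$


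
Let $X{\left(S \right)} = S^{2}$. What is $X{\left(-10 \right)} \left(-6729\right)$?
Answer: $-672900$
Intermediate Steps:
$X{\left(-10 \right)} \left(-6729\right) = \left(-10\right)^{2} \left(-6729\right) = 100 \left(-6729\right) = -672900$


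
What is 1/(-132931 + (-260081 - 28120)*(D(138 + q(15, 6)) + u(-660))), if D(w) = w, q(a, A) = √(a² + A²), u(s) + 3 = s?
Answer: 151172594/22831474564608175 + 864603*√29/22831474564608175 ≈ 6.8252e-9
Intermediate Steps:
u(s) = -3 + s
q(a, A) = √(A² + a²)
1/(-132931 + (-260081 - 28120)*(D(138 + q(15, 6)) + u(-660))) = 1/(-132931 + (-260081 - 28120)*((138 + √(6² + 15²)) + (-3 - 660))) = 1/(-132931 - 288201*((138 + √(36 + 225)) - 663)) = 1/(-132931 - 288201*((138 + √261) - 663)) = 1/(-132931 - 288201*((138 + 3*√29) - 663)) = 1/(-132931 - 288201*(-525 + 3*√29)) = 1/(-132931 + (151305525 - 864603*√29)) = 1/(151172594 - 864603*√29)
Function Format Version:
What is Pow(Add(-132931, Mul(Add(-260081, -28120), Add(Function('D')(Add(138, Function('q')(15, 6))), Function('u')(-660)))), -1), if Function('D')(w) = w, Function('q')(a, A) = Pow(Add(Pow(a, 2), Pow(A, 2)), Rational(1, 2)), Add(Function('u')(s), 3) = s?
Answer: Add(Rational(151172594, 22831474564608175), Mul(Rational(864603, 22831474564608175), Pow(29, Rational(1, 2)))) ≈ 6.8252e-9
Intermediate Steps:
Function('u')(s) = Add(-3, s)
Function('q')(a, A) = Pow(Add(Pow(A, 2), Pow(a, 2)), Rational(1, 2))
Pow(Add(-132931, Mul(Add(-260081, -28120), Add(Function('D')(Add(138, Function('q')(15, 6))), Function('u')(-660)))), -1) = Pow(Add(-132931, Mul(Add(-260081, -28120), Add(Add(138, Pow(Add(Pow(6, 2), Pow(15, 2)), Rational(1, 2))), Add(-3, -660)))), -1) = Pow(Add(-132931, Mul(-288201, Add(Add(138, Pow(Add(36, 225), Rational(1, 2))), -663))), -1) = Pow(Add(-132931, Mul(-288201, Add(Add(138, Pow(261, Rational(1, 2))), -663))), -1) = Pow(Add(-132931, Mul(-288201, Add(Add(138, Mul(3, Pow(29, Rational(1, 2)))), -663))), -1) = Pow(Add(-132931, Mul(-288201, Add(-525, Mul(3, Pow(29, Rational(1, 2)))))), -1) = Pow(Add(-132931, Add(151305525, Mul(-864603, Pow(29, Rational(1, 2))))), -1) = Pow(Add(151172594, Mul(-864603, Pow(29, Rational(1, 2)))), -1)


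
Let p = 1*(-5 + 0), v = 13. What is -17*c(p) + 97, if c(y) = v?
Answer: -124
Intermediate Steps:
p = -5 (p = 1*(-5) = -5)
c(y) = 13
-17*c(p) + 97 = -17*13 + 97 = -221 + 97 = -124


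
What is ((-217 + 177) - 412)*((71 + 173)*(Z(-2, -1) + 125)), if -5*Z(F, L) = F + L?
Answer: -69260864/5 ≈ -1.3852e+7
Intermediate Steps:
Z(F, L) = -F/5 - L/5 (Z(F, L) = -(F + L)/5 = -F/5 - L/5)
((-217 + 177) - 412)*((71 + 173)*(Z(-2, -1) + 125)) = ((-217 + 177) - 412)*((71 + 173)*((-⅕*(-2) - ⅕*(-1)) + 125)) = (-40 - 412)*(244*((⅖ + ⅕) + 125)) = -110288*(⅗ + 125) = -110288*628/5 = -452*153232/5 = -69260864/5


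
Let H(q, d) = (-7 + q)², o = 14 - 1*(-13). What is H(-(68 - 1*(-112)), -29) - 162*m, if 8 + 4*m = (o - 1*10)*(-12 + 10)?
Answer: 36670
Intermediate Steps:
o = 27 (o = 14 + 13 = 27)
m = -21/2 (m = -2 + ((27 - 1*10)*(-12 + 10))/4 = -2 + ((27 - 10)*(-2))/4 = -2 + (17*(-2))/4 = -2 + (¼)*(-34) = -2 - 17/2 = -21/2 ≈ -10.500)
H(-(68 - 1*(-112)), -29) - 162*m = (-7 - (68 - 1*(-112)))² - 162*(-21/2) = (-7 - (68 + 112))² + 1701 = (-7 - 1*180)² + 1701 = (-7 - 180)² + 1701 = (-187)² + 1701 = 34969 + 1701 = 36670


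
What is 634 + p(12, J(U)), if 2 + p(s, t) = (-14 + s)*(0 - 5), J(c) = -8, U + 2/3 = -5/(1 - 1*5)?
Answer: 642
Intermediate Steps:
U = 7/12 (U = -2/3 - 5/(1 - 1*5) = -2/3 - 5/(1 - 5) = -2/3 - 5/(-4) = -2/3 - 5*(-1/4) = -2/3 + 5/4 = 7/12 ≈ 0.58333)
p(s, t) = 68 - 5*s (p(s, t) = -2 + (-14 + s)*(0 - 5) = -2 + (-14 + s)*(-5) = -2 + (70 - 5*s) = 68 - 5*s)
634 + p(12, J(U)) = 634 + (68 - 5*12) = 634 + (68 - 60) = 634 + 8 = 642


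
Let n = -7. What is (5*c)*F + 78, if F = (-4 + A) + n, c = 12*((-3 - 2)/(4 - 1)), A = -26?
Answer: 3778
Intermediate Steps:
c = -20 (c = 12*(-5/3) = -20)
F = -37 (F = (-4 - 26) - 7 = -30 - 7 = -37)
(5*c)*F + 78 = (5*(-20))*(-37) + 78 = -100*(-37) + 78 = 3700 + 78 = 3778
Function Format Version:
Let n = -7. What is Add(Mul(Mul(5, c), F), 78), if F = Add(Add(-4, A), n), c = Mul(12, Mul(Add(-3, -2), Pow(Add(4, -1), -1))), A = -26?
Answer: 3778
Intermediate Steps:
c = -20 (c = Mul(12, Mul(-5, Pow(3, -1))) = Mul(12, Mul(-5, Rational(1, 3))) = Mul(12, Rational(-5, 3)) = -20)
F = -37 (F = Add(Add(-4, -26), -7) = Add(-30, -7) = -37)
Add(Mul(Mul(5, c), F), 78) = Add(Mul(Mul(5, -20), -37), 78) = Add(Mul(-100, -37), 78) = Add(3700, 78) = 3778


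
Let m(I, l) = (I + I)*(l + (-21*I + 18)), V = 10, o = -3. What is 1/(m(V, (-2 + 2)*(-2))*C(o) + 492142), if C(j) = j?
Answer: 1/503662 ≈ 1.9855e-6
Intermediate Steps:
m(I, l) = 2*I*(18 + l - 21*I) (m(I, l) = (2*I)*(l + (18 - 21*I)) = (2*I)*(18 + l - 21*I) = 2*I*(18 + l - 21*I))
1/(m(V, (-2 + 2)*(-2))*C(o) + 492142) = 1/((2*10*(18 + (-2 + 2)*(-2) - 21*10))*(-3) + 492142) = 1/((2*10*(18 + 0*(-2) - 210))*(-3) + 492142) = 1/((2*10*(18 + 0 - 210))*(-3) + 492142) = 1/((2*10*(-192))*(-3) + 492142) = 1/(-3840*(-3) + 492142) = 1/(11520 + 492142) = 1/503662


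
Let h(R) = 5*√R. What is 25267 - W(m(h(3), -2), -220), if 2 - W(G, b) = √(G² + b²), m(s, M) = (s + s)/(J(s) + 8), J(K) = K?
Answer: 25265 - 80*√(67279 + 38720*√3)/11 + 50*√3*√(67279 + 38720*√3)/11 ≈ 25485.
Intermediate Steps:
m(s, M) = 2*s/(8 + s) (m(s, M) = (s + s)/(s + 8) = (2*s)/(8 + s) = 2*s/(8 + s))
W(G, b) = 2 - √(G² + b²)
25267 - W(m(h(3), -2), -220) = 25267 - (2 - √((2*(5*√3)/(8 + 5*√3))² + (-220)²)) = 25267 - (2 - √((10*√3/(8 + 5*√3))² + 48400)) = 25267 - (2 - √(300/(8 + 5*√3)² + 48400)) = 25267 - (2 - √(48400 + 300/(8 + 5*√3)²)) = 25267 + (-2 + √(48400 + 300/(8 + 5*√3)²)) = 25265 + √(48400 + 300/(8 + 5*√3)²)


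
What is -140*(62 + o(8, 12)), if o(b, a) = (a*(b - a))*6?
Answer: 31640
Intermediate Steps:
o(b, a) = 6*a*(b - a)
-140*(62 + o(8, 12)) = -140*(62 + 6*12*(8 - 1*12)) = -140*(62 + 6*12*(8 - 12)) = -140*(62 + 6*12*(-4)) = -140*(62 - 288) = -140*(-226) = 31640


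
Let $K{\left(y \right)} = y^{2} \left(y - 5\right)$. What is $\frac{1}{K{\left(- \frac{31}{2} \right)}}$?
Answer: $- \frac{8}{39401} \approx -0.00020304$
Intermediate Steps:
$K{\left(y \right)} = y^{2} \left(-5 + y\right)$
$\frac{1}{K{\left(- \frac{31}{2} \right)}} = \frac{1}{\left(- \frac{31}{2}\right)^{2} \left(-5 - \frac{31}{2}\right)} = \frac{1}{\frac{961}{4} \left(- \frac{41}{2}\right)} = \frac{1}{- \frac{39401}{8}} = - \frac{8}{39401}$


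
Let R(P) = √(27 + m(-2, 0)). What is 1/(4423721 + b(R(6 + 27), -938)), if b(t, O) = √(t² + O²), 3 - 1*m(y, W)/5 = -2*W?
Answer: 4423721/19569306605955 - √879886/19569306605955 ≈ 2.2601e-7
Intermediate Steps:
m(y, W) = 15 + 10*W (m(y, W) = 15 - (-10)*W = 15 + 10*W)
R(P) = √42 (R(P) = √(27 + (15 + 10*0)) = √(27 + (15 + 0)) = √(27 + 15) = √42)
b(t, O) = √(O² + t²)
1/(4423721 + b(R(6 + 27), -938)) = 1/(4423721 + √((-938)² + (√42)²)) = 1/(4423721 + √(879844 + 42)) = 1/(4423721 + √879886)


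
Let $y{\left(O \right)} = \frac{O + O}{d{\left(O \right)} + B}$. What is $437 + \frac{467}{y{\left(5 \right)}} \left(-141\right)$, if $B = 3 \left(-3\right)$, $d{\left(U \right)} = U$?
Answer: $\frac{133879}{5} \approx 26776.0$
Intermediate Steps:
$B = -9$
$y{\left(O \right)} = \frac{2 O}{-9 + O}$ ($y{\left(O \right)} = \frac{O + O}{O - 9} = \frac{2 O}{-9 + O}$)
$437 + \frac{467}{y{\left(5 \right)}} \left(-141\right) = 437 + \frac{467}{2 \cdot 5 \frac{1}{-9 + 5}} \left(-141\right) = 437 + \frac{467}{2 \cdot 5 \frac{1}{-4}} \left(-141\right) = 437 + \frac{467}{2 \cdot 5 \left(- \frac{1}{4}\right)} \left(-141\right) = 437 + \frac{467}{- \frac{5}{2}} \left(-141\right) = 437 + 467 \left(- \frac{2}{5}\right) \left(-141\right) = 437 - - \frac{131694}{5} = 437 + \frac{131694}{5} = \frac{133879}{5}$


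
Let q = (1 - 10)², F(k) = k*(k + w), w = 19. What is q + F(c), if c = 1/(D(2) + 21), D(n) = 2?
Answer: 43287/529 ≈ 81.828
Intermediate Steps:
c = 1/23 (c = 1/(2 + 21) = 1/23 ≈ 0.043478)
F(k) = k*(19 + k) (F(k) = k*(k + 19) = k*(19 + k))
q = 81 (q = (-9)² = 81)
q + F(c) = 81 + (19 + 1/23)/23 = 81 + (1/23)*(438/23) = 81 + 438/529 = 43287/529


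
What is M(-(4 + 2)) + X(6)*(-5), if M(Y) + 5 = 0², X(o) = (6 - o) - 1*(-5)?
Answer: -30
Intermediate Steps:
X(o) = 11 - o (X(o) = (6 - o) + 5 = 11 - o)
M(Y) = -5 (M(Y) = -5 + 0² = -5 + 0 = -5)
M(-(4 + 2)) + X(6)*(-5) = -5 + (11 - 1*6)*(-5) = -5 + (11 - 6)*(-5) = -5 + 5*(-5) = -5 - 25 = -30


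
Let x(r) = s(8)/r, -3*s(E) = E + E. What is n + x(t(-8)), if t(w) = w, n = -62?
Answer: -184/3 ≈ -61.333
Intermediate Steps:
s(E) = -2*E/3 (s(E) = -(E + E)/3 = -2*E/3)
x(r) = -16/(3*r) (x(r) = (-2/3*8)/r = -16/(3*r))
n + x(t(-8)) = -62 - 16/3/(-8) = -62 - 16/3*(-1/8) = -62 + 2/3 = -184/3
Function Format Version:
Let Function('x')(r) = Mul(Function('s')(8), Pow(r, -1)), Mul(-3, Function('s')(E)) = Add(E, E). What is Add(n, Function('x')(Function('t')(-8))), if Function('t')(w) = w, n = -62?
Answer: Rational(-184, 3) ≈ -61.333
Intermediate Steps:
Function('s')(E) = Mul(Rational(-2, 3), E) (Function('s')(E) = Mul(Rational(-1, 3), Add(E, E)) = Mul(Rational(-1, 3), Mul(2, E)) = Mul(Rational(-2, 3), E))
Function('x')(r) = Mul(Rational(-16, 3), Pow(r, -1)) (Function('x')(r) = Mul(Mul(Rational(-2, 3), 8), Pow(r, -1)) = Mul(Rational(-16, 3), Pow(r, -1)))
Add(n, Function('x')(Function('t')(-8))) = Add(-62, Mul(Rational(-16, 3), Pow(-8, -1))) = Add(-62, Mul(Rational(-16, 3), Rational(-1, 8))) = Add(-62, Rational(2, 3)) = Rational(-184, 3)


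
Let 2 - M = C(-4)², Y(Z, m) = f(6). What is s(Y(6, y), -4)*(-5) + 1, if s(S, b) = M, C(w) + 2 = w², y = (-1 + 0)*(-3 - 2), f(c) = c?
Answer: 971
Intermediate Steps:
y = 5 (y = -1*(-5) = 5)
C(w) = -2 + w²
Y(Z, m) = 6
M = -194 (M = 2 - (-2 + (-4)²)² = 2 - (-2 + 16)² = 2 - 1*14² = 2 - 1*196 = 2 - 196 = -194)
s(S, b) = -194
s(Y(6, y), -4)*(-5) + 1 = -194*(-5) + 1 = 970 + 1 = 971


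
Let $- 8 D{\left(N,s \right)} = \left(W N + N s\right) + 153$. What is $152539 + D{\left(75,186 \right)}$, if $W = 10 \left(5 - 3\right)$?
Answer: $\frac{1204709}{8} \approx 1.5059 \cdot 10^{5}$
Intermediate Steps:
$W = 20$ ($W = 10 \cdot 2 = 20$)
$D{\left(N,s \right)} = - \frac{153}{8} - \frac{5 N}{2} - \frac{N s}{8}$ ($D{\left(N,s \right)} = - \frac{\left(20 N + N s\right) + 153}{8} = - \frac{153 + 20 N + N s}{8} = - \frac{153}{8} - \frac{5 N}{2} - \frac{N s}{8}$)
$152539 + D{\left(75,186 \right)} = 152539 - \left(\frac{1653}{8} + \frac{6975}{4}\right) = 152539 - \frac{15603}{8} = \frac{1204709}{8}$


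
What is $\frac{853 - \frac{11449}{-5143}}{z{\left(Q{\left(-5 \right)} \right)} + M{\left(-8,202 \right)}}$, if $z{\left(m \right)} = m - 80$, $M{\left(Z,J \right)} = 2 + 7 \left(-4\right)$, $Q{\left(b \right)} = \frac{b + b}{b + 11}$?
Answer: $- \frac{13195284}{1661189} \approx -7.9433$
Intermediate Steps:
$Q{\left(b \right)} = \frac{2 b}{11 + b}$
$M{\left(Z,J \right)} = -26$ ($M{\left(Z,J \right)} = 2 - 28 = -26$)
$z{\left(m \right)} = -80 + m$
$\frac{853 - \frac{11449}{-5143}}{z{\left(Q{\left(-5 \right)} \right)} + M{\left(-8,202 \right)}} = \frac{853 - \frac{11449}{-5143}}{\left(-80 + 2 \left(-5\right) \frac{1}{11 - 5}\right) - 26} = \frac{853 - - \frac{11449}{5143}}{\left(-80 + 2 \left(-5\right) \frac{1}{6}\right) - 26} = \frac{853 + \frac{11449}{5143}}{\left(-80 + 2 \left(-5\right) \frac{1}{6}\right) - 26} = \frac{4398428}{5143 \left(\left(-80 - \frac{5}{3}\right) - 26\right)} = \frac{4398428}{5143 \left(- \frac{245}{3} - 26\right)} = \frac{4398428}{5143 \left(- \frac{323}{3}\right)} = \frac{4398428}{5143} \left(- \frac{3}{323}\right) = - \frac{13195284}{1661189}$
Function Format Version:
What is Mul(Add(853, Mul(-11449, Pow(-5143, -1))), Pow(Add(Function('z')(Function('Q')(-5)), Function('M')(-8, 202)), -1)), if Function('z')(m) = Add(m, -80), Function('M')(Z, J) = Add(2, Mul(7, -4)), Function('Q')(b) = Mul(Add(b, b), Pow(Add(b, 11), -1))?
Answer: Rational(-13195284, 1661189) ≈ -7.9433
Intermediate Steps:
Function('Q')(b) = Mul(2, b, Pow(Add(11, b), -1)) (Function('Q')(b) = Mul(Mul(2, b), Pow(Add(11, b), -1)) = Mul(2, b, Pow(Add(11, b), -1)))
Function('M')(Z, J) = -26 (Function('M')(Z, J) = Add(2, -28) = -26)
Function('z')(m) = Add(-80, m)
Mul(Add(853, Mul(-11449, Pow(-5143, -1))), Pow(Add(Function('z')(Function('Q')(-5)), Function('M')(-8, 202)), -1)) = Mul(Add(853, Mul(-11449, Pow(-5143, -1))), Pow(Add(Add(-80, Mul(2, -5, Pow(Add(11, -5), -1))), -26), -1)) = Mul(Add(853, Mul(-11449, Rational(-1, 5143))), Pow(Add(Add(-80, Mul(2, -5, Pow(6, -1))), -26), -1)) = Mul(Add(853, Rational(11449, 5143)), Pow(Add(Add(-80, Mul(2, -5, Rational(1, 6))), -26), -1)) = Mul(Rational(4398428, 5143), Pow(Add(Add(-80, Rational(-5, 3)), -26), -1)) = Mul(Rational(4398428, 5143), Pow(Add(Rational(-245, 3), -26), -1)) = Mul(Rational(4398428, 5143), Pow(Rational(-323, 3), -1)) = Mul(Rational(4398428, 5143), Rational(-3, 323)) = Rational(-13195284, 1661189)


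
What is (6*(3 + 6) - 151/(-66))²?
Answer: 13801225/4356 ≈ 3168.3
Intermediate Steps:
(6*(3 + 6) - 151/(-66))² = (6*9 - 151*(-1/66))² = (54 + 151/66)² = (3715/66)² = 13801225/4356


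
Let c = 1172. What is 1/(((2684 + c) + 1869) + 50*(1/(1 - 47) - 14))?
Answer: 23/115550 ≈ 0.00019905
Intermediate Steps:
1/(((2684 + c) + 1869) + 50*(1/(1 - 47) - 14)) = 1/(((2684 + 1172) + 1869) + 50*(1/(1 - 47) - 14)) = 1/((3856 + 1869) + 50*(1/(-46) - 14)) = 1/(5725 + 50*(-1/46 - 14)) = 1/(5725 + 50*(-645/46)) = 1/(5725 - 16125/23) = 1/(115550/23) = 23/115550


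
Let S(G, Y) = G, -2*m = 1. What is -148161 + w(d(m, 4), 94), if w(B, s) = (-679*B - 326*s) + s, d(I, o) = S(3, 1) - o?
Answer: -178032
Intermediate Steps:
m = -½ (m = -½*1 = -½ ≈ -0.50000)
d(I, o) = 3 - o
w(B, s) = -679*B - 325*s
-148161 + w(d(m, 4), 94) = -148161 + (-679*(3 - 1*4) - 325*94) = -148161 + (-679*(3 - 4) - 30550) = -148161 + (-679*(-1) - 30550) = -148161 + (679 - 30550) = -148161 - 29871 = -178032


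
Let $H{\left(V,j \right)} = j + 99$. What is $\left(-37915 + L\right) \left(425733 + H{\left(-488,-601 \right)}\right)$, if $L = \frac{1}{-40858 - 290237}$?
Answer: $- \frac{5338123294409906}{331095} \approx -1.6123 \cdot 10^{10}$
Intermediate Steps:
$H{\left(V,j \right)} = 99 + j$
$L = - \frac{1}{331095}$ ($L = \frac{1}{-40858 - 290237} = \frac{1}{-331095} = - \frac{1}{331095} \approx -3.0203 \cdot 10^{-6}$)
$\left(-37915 + L\right) \left(425733 + H{\left(-488,-601 \right)}\right) = \left(-37915 - \frac{1}{331095}\right) \left(425733 + \left(99 - 601\right)\right) = - \frac{12553466926 \left(425733 - 502\right)}{331095} = \left(- \frac{12553466926}{331095}\right) 425231 = - \frac{5338123294409906}{331095}$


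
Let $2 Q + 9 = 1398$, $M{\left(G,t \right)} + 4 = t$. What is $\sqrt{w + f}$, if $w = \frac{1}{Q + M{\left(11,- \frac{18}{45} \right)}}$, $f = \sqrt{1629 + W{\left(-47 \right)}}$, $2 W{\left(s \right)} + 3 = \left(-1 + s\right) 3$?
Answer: $\frac{\sqrt{276040 + 95247602 \sqrt{6222}}}{13802} \approx 6.2802$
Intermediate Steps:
$M{\left(G,t \right)} = -4 + t$
$Q = \frac{1389}{2}$ ($Q = - \frac{9}{2} + \frac{1}{2} \cdot 1398 = - \frac{9}{2} + 699 = \frac{1389}{2} \approx 694.5$)
$W{\left(s \right)} = -3 + \frac{3 s}{2}$ ($W{\left(s \right)} = - \frac{3}{2} + \frac{\left(-1 + s\right) 3}{2} = - \frac{3}{2} + \frac{-3 + 3 s}{2} = - \frac{3}{2} + \left(- \frac{3}{2} + \frac{3 s}{2}\right) = -3 + \frac{3 s}{2}$)
$f = \frac{\sqrt{6222}}{2}$ ($f = \sqrt{1629 + \left(-3 + \frac{3}{2} \left(-47\right)\right)} = \sqrt{1629 - \frac{147}{2}} = \sqrt{\frac{3111}{2}} = \frac{\sqrt{6222}}{2} \approx 39.44$)
$w = \frac{10}{6901}$ ($w = \frac{1}{\frac{1389}{2} - \left(4 + \frac{18}{45}\right)} = \frac{1}{\frac{1389}{2} - \frac{22}{5}} = \frac{1}{\frac{6901}{10}} = \frac{10}{6901} \approx 0.0014491$)
$\sqrt{w + f} = \sqrt{\frac{10}{6901} + \frac{\sqrt{6222}}{2}}$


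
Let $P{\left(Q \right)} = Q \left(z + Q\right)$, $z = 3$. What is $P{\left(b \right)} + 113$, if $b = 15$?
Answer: $383$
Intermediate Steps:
$P{\left(Q \right)} = Q \left(3 + Q\right)$
$P{\left(b \right)} + 113 = 15 \left(3 + 15\right) + 113 = 15 \cdot 18 + 113 = 270 + 113 = 383$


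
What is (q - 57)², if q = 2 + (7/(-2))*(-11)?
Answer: 1089/4 ≈ 272.25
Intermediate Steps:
q = 81/2 (q = 2 + (7*(-½))*(-11) = 2 - 7/2*(-11) = 2 + 77/2 = 81/2 ≈ 40.500)
(q - 57)² = (81/2 - 57)² = (-33/2)² = 1089/4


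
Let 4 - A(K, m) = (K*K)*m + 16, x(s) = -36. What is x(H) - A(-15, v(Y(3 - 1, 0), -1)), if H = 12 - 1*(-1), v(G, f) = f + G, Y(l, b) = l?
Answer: 201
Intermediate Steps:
v(G, f) = G + f
H = 13 (H = 12 + 1 = 13)
A(K, m) = -12 - m*K**2 (A(K, m) = 4 - ((K*K)*m + 16) = 4 - (K**2*m + 16) = 4 - (m*K**2 + 16) = 4 - (16 + m*K**2) = 4 + (-16 - m*K**2) = -12 - m*K**2)
x(H) - A(-15, v(Y(3 - 1, 0), -1)) = -36 - (-12 - 1*((3 - 1) - 1)*(-15)**2) = -36 - (-12 - 1*(2 - 1)*225) = -36 - (-12 - 1*1*225) = -36 - (-12 - 225) = -36 - 1*(-237) = -36 + 237 = 201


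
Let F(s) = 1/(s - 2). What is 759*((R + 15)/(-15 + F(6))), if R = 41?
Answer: -170016/59 ≈ -2881.6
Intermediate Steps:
F(s) = 1/(-2 + s)
759*((R + 15)/(-15 + F(6))) = 759*((41 + 15)/(-15 + 1/(-2 + 6))) = 759*(56/(-15 + 1/4)) = 759*(56/(-15 + ¼)) = 759*(56/(-59/4)) = 759*(56*(-4/59)) = 759*(-224/59) = -170016/59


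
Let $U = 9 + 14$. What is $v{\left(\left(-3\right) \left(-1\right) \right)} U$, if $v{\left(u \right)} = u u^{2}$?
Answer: $621$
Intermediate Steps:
$U = 23$
$v{\left(u \right)} = u^{3}$
$v{\left(\left(-3\right) \left(-1\right) \right)} U = \left(\left(-3\right) \left(-1\right)\right)^{3} \cdot 23 = 3^{3} \cdot 23 = 27 \cdot 23 = 621$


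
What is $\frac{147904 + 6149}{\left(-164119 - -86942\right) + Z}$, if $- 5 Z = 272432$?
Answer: $- \frac{256755}{219439} \approx -1.1701$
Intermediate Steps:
$Z = - \frac{272432}{5}$ ($Z = \left(- \frac{1}{5}\right) 272432 = - \frac{272432}{5} \approx -54486.0$)
$\frac{147904 + 6149}{\left(-164119 - -86942\right) + Z} = \frac{147904 + 6149}{\left(-164119 - -86942\right) - \frac{272432}{5}} = \frac{154053}{\left(-164119 + 86942\right) - \frac{272432}{5}} = \frac{154053}{-77177 - \frac{272432}{5}} = \frac{154053}{- \frac{658317}{5}} = 154053 \left(- \frac{5}{658317}\right) = - \frac{256755}{219439}$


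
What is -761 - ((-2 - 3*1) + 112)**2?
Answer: -12210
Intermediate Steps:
-761 - ((-2 - 3*1) + 112)**2 = -761 - ((-2 - 3) + 112)**2 = -761 - (-5 + 112)**2 = -761 - 1*107**2 = -761 - 1*11449 = -761 - 11449 = -12210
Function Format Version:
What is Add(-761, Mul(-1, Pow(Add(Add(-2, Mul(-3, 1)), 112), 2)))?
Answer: -12210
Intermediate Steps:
Add(-761, Mul(-1, Pow(Add(Add(-2, Mul(-3, 1)), 112), 2))) = Add(-761, Mul(-1, Pow(Add(Add(-2, -3), 112), 2))) = Add(-761, Mul(-1, Pow(Add(-5, 112), 2))) = Add(-761, Mul(-1, Pow(107, 2))) = Add(-761, Mul(-1, 11449)) = Add(-761, -11449) = -12210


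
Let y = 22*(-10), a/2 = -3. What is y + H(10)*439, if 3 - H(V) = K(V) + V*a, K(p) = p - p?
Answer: 27437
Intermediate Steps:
a = -6 (a = 2*(-3) = -6)
K(p) = 0
y = -220
H(V) = 3 + 6*V (H(V) = 3 - (0 + V*(-6)) = 3 - (0 - 6*V) = 3 - (-6)*V = 3 + 6*V)
y + H(10)*439 = -220 + (3 + 6*10)*439 = -220 + (3 + 60)*439 = -220 + 63*439 = -220 + 27657 = 27437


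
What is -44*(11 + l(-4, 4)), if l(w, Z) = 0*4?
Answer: -484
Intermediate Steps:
l(w, Z) = 0
-44*(11 + l(-4, 4)) = -44*(11 + 0) = -44*11 = -484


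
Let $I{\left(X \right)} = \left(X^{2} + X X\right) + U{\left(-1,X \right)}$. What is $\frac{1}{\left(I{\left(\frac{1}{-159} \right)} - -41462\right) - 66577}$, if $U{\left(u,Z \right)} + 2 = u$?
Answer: $- \frac{25281}{635008156} \approx -3.9812 \cdot 10^{-5}$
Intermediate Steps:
$U{\left(u,Z \right)} = -2 + u$
$I{\left(X \right)} = -3 + 2 X^{2}$ ($I{\left(X \right)} = \left(X^{2} + X X\right) - 3 = \left(X^{2} + X^{2}\right) - 3 = 2 X^{2} - 3 = -3 + 2 X^{2}$)
$\frac{1}{\left(I{\left(\frac{1}{-159} \right)} - -41462\right) - 66577} = \frac{1}{\left(\left(-3 + 2 \left(\frac{1}{-159}\right)^{2}\right) - -41462\right) - 66577} = \frac{1}{\left(\left(-3 + 2 \left(- \frac{1}{159}\right)^{2}\right) + 41462\right) - 66577} = \frac{1}{\left(\left(-3 + 2 \cdot \frac{1}{25281}\right) + 41462\right) - 66577} = \frac{1}{\left(\left(-3 + \frac{2}{25281}\right) + 41462\right) - 66577} = \frac{1}{\left(- \frac{75841}{25281} + 41462\right) - 66577} = \frac{1}{\frac{1048124981}{25281} - 66577} = \frac{1}{- \frac{635008156}{25281}} = - \frac{25281}{635008156}$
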